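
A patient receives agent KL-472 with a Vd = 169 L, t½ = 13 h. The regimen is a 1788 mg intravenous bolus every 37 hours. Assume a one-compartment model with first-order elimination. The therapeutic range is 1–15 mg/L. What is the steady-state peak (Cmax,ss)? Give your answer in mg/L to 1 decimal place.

τ/t½ = 37/13 ≈ 2.8462, so fraction remaining f = (1/2)^(37/13) ≈ 0.1391.
Accumulation ratio R = 1/(1 − f) ≈ 1/0.8609 ≈ 1.1616.
Each bolus raises the concentration by D/Vd = 1788/169 ≈ 10.580 mg/L.
Cmax,ss = C₀/(1 − f) ≈ 10.580/0.8609 ≈ 12.289 mg/L.
Peak 12.3 mg/L vs MTC 15 mg/L: below toxic threshold.

12.3 mg/L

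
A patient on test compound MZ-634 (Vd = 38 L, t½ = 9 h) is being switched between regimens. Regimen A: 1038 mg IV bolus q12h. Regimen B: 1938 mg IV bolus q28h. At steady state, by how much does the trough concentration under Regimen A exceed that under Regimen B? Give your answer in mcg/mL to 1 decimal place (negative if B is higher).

11.3 mcg/mL

Regimen A: f = (1/2)^(12/9) ≈ 0.3969; Cmin,ss = (1038/38)·f/(1−f) ≈ 17.977 mcg/mL.
Regimen B: f = (1/2)^(28/9) ≈ 0.1157; Cmin,ss = (1938/38)·f/(1−f) ≈ 6.673 mcg/mL.
Difference ≈ 17.977 − 6.673 ≈ 11.304 mcg/mL.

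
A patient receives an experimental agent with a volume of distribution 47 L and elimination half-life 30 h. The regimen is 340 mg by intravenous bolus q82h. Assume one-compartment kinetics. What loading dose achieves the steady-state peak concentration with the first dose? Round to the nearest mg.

400 mg

f = (1/2)^(82/30) ≈ 0.150378; accumulation ratio R = 1/(1−f) ≈ 1.17699.
Loading dose to hit Cmax,ss on first dose: D_load = D_maint·R ≈ 340 × 1.17699 ≈ 400.18 mg.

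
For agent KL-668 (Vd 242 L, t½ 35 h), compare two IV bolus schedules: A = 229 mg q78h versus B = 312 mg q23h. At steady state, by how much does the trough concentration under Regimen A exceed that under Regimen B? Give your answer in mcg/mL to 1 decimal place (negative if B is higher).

-2.0 mcg/mL

Regimen A: f = (1/2)^(78/35) ≈ 0.2134; Cmin,ss = (229/242)·f/(1−f) ≈ 0.257 mcg/mL.
Regimen B: f = (1/2)^(23/35) ≈ 0.6341; Cmin,ss = (312/242)·f/(1−f) ≈ 2.234 mcg/mL.
Difference ≈ 0.257 − 2.234 ≈ -1.977 mcg/mL.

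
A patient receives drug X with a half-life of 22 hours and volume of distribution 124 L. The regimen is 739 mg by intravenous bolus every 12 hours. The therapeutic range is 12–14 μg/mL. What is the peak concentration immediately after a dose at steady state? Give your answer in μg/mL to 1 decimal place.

18.9 μg/mL

k = ln2/t½ = ln2/22 ≈ 0.031507 h⁻¹; fraction remaining f = e^(−kτ) = e^(−0.031507×12) ≈ 0.6852.
Accumulation ratio R = 1/(1 − f) ≈ 1/0.3148 ≈ 3.1766.
Single-dose peak C₀ = D/Vd = 739/124 ≈ 5.960 μg/mL.
Steady-state peak Cmax,ss = C₀·R ≈ 5.960 × 3.1766 ≈ 18.933 μg/mL.
Peak 18.9 μg/mL vs MTC 14 μg/mL: exceeds toxic threshold.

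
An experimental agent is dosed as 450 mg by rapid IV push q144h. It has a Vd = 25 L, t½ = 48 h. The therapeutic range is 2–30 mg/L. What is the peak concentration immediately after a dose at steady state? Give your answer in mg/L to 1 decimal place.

20.6 mg/L

τ = 144 h = 3 half-lives, so f = (1/2)^3 = 0.125.
At steady state, R = 1/(1 − 0.125) = 8/7.
Single-dose peak C₀ = D/Vd = 450/25 = 18 mg/L.
Steady-state peak Cmax,ss = C₀·R = 18 × 8/7 ≈ 20.571 mg/L.
Peak 20.6 mg/L vs MTC 30 mg/L: below toxic threshold.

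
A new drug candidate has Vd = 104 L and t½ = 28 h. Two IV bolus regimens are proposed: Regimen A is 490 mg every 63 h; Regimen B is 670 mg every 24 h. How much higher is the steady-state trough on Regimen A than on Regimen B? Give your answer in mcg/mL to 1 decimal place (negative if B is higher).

Regimen A: f = (1/2)^(63/28) ≈ 0.2102; Cmin,ss = (490/104)·f/(1−f) ≈ 1.254 mcg/mL.
Regimen B: f = (1/2)^(24/28) ≈ 0.5520; Cmin,ss = (670/104)·f/(1−f) ≈ 7.938 mcg/mL.
Difference ≈ 1.254 − 7.938 ≈ -6.684 mcg/mL.

-6.7 mcg/mL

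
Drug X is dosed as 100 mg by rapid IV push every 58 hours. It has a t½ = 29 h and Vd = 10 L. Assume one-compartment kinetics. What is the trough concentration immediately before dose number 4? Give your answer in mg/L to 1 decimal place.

f = (1/2)^(τ/t½) = (1/2)^(58/29) ≈ 0.2500.
C₀ = D/Vd = 100/10 ≈ 10.000 mg/L.
Before the 4th dose, 3 doses have been given. Superposition: Cmin = C₀·(f + f² + … + f^3).
≈ 10.000 × (0.2500 + 0.0625 + 0.0156) ≈ 10.000 × 0.3281 ≈ 3.281 mg/L.

3.3 mg/L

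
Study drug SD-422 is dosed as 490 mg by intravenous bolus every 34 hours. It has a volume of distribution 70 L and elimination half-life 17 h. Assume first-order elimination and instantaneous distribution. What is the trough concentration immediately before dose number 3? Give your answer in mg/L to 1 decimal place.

2.2 mg/L

f = (1/2)^(τ/t½) = (1/2)^(34/17) ≈ 0.2500.
C₀ = D/Vd = 490/70 ≈ 7.000 mg/L.
Before the 3rd dose, 2 doses have been given. Superposition: Cmin = C₀·(f + f²).
≈ 7.000 × (0.2500 + 0.0625) ≈ 7.000 × 0.3125 ≈ 2.188 mg/L.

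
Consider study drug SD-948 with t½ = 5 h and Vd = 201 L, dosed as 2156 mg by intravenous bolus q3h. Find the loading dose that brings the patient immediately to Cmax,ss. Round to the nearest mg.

6337 mg

f = (1/2)^(3/5) ≈ 0.659754; accumulation ratio R = 1/(1−f) ≈ 2.93905.
Loading dose to hit Cmax,ss on first dose: D_load = D_maint·R ≈ 2156 × 2.93905 ≈ 6336.59 mg.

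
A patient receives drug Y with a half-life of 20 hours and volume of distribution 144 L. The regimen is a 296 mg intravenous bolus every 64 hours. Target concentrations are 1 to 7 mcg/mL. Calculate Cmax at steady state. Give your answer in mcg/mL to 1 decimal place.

Over one 64-h interval, 64/20 ≈ 3.2 half-lives elapse, leaving f ≈ 0.1088 of each dose.
Accumulation ratio R = 1/(1 − f) ≈ 1/0.8912 ≈ 1.1221.
Each bolus raises the concentration by D/Vd = 296/144 ≈ 2.056 mcg/mL.
Cmax,ss = C₀/(1 − f) ≈ 2.056/0.8912 ≈ 2.307 mcg/mL.
Peak 2.3 mcg/mL vs MTC 7 mcg/mL: below toxic threshold.

2.3 mcg/mL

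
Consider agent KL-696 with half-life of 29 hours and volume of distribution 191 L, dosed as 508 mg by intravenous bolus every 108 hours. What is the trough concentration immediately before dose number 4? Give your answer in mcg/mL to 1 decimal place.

0.2 mcg/mL

f = (1/2)^(τ/t½) = (1/2)^(108/29) ≈ 0.0757.
C₀ = D/Vd = 508/191 ≈ 2.660 mcg/mL.
Before the 4th dose, 3 doses have been given. Superposition: Cmin = C₀·(f + f² + … + f^3).
≈ 2.660 × (0.0757 + 0.0057 + 0.0004) ≈ 2.660 × 0.0818 ≈ 0.218 mcg/mL.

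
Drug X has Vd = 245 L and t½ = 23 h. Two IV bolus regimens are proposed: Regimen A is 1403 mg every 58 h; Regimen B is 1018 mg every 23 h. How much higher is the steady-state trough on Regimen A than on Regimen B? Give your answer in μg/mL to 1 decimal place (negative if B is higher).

Regimen A: f = (1/2)^(58/23) ≈ 0.1741; Cmin,ss = (1403/245)·f/(1−f) ≈ 1.207 μg/mL.
Regimen B: f = (1/2)^(23/23) ≈ 0.5000; Cmin,ss = (1018/245)·f/(1−f) ≈ 4.155 μg/mL.
Difference ≈ 1.207 − 4.155 ≈ -2.948 μg/mL.

-2.9 μg/mL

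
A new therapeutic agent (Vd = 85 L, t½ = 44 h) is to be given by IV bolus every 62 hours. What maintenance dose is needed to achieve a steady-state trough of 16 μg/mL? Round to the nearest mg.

2252 mg

τ/t½ = 62/44 ≈ 1.4091, so f = (1/2)^(62/44) ≈ 0.376549.
Cmin,ss = (D/Vd)·f/(1−f), so D = Cmin,ss·Vd·(1−f)/f.
D = 16 × 85 × (1−f)/f ≈ 16 × 85 × 1.65570 ≈ 2251.75 mg.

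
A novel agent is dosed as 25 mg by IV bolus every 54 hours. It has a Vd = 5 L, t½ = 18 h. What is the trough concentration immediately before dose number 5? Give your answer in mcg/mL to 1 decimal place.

f = (1/2)^(τ/t½) = (1/2)^(54/18) ≈ 0.1250.
C₀ = D/Vd = 25/5 ≈ 5.000 mcg/mL.
Before the 5th dose, 4 doses have been given. Superposition: Cmin = C₀·(f + f² + … + f^4).
≈ 5.000 × (0.1250 + 0.0156 + 0.0020 + 0.0002) ≈ 5.000 × 0.1428 ≈ 0.714 mcg/mL.

0.7 mcg/mL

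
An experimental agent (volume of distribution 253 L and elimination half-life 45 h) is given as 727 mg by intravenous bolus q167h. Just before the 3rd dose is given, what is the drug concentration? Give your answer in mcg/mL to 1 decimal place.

f = (1/2)^(τ/t½) = (1/2)^(167/45) ≈ 0.0764.
C₀ = D/Vd = 727/253 ≈ 2.874 mcg/mL.
Before the 3rd dose, 2 doses have been given. Superposition: Cmin = C₀·(f + f²).
≈ 2.874 × (0.0764 + 0.0058) ≈ 2.874 × 0.0822 ≈ 0.236 mcg/mL.

0.2 mcg/mL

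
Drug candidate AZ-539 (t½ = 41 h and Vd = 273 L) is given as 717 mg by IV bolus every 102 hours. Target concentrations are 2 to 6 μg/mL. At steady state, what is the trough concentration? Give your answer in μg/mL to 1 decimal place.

0.6 μg/mL

τ/t½ = 102/41 ≈ 2.4878, so fraction remaining f = (1/2)^(102/41) ≈ 0.1783.
Single-dose peak C₀ = D/Vd = 717/273 ≈ 2.626 μg/mL.
Steady-state trough Cmin,ss = C₀·f/(1−f) ≈ 2.626 × 0.1783/0.8217 ≈ 0.570 μg/mL.
Trough 0.6 μg/mL vs MEC 2 μg/mL: subtherapeutic.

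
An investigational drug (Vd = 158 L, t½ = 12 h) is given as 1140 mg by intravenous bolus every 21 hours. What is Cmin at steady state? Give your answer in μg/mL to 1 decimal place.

3.1 μg/mL

Over one 21-h interval, 21/12 ≈ 1.75 half-lives elapse, leaving f ≈ 0.2973 of each dose.
Accumulation ratio R = 1/(1 − f) ≈ 1/0.7027 ≈ 1.4231.
Single-dose peak C₀ = D/Vd = 1140/158 ≈ 7.215 μg/mL.
Steady-state peak Cmax,ss = C₀·R ≈ 7.215 × 1.4231 ≈ 10.268 μg/mL.
One interval later, Cmin,ss = Cmax,ss·e^(−kτ) ≈ 10.268 × 0.2973 ≈ 3.053 μg/mL.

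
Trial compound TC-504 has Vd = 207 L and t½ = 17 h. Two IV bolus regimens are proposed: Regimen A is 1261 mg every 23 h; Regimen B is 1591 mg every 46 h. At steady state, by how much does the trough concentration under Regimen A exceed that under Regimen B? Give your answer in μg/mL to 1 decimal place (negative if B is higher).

2.5 μg/mL

Regimen A: f = (1/2)^(23/17) ≈ 0.3915; Cmin,ss = (1261/207)·f/(1−f) ≈ 3.919 μg/mL.
Regimen B: f = (1/2)^(46/17) ≈ 0.1533; Cmin,ss = (1591/207)·f/(1−f) ≈ 1.392 μg/mL.
Difference ≈ 3.919 − 1.392 ≈ 2.527 μg/mL.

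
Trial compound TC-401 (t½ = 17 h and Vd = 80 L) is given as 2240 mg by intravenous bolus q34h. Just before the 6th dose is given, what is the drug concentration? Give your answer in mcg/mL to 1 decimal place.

9.3 mcg/mL

f = (1/2)^(τ/t½) = (1/2)^(34/17) ≈ 0.2500.
C₀ = D/Vd = 2240/80 ≈ 28.000 mcg/mL.
Before the 6th dose, 5 doses have been given. Superposition: Cmin = C₀·(f + f² + … + f^5).
≈ 28.000 × (0.2500 + 0.0625 + 0.0156 + 0.0039 + 0.0010) ≈ 28.000 × 0.3330 ≈ 9.324 mcg/mL.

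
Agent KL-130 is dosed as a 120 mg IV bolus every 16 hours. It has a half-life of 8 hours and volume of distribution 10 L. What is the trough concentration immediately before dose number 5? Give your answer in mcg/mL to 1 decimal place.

f = (1/2)^(τ/t½) = (1/2)^(16/8) ≈ 0.2500.
C₀ = D/Vd = 120/10 ≈ 12.000 mcg/mL.
Before the 5th dose, 4 doses have been given. Superposition: Cmin = C₀·(f + f² + … + f^4).
≈ 12.000 × (0.2500 + 0.0625 + 0.0156 + 0.0039) ≈ 12.000 × 0.3320 ≈ 3.984 mcg/mL.

4.0 mcg/mL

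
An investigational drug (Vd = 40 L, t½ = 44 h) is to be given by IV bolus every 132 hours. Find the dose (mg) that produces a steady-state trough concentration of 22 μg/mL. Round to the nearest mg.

6160 mg

τ/t½ = 132/44 ≈ 3, so f = (1/2)^(132/44) ≈ 0.125000.
Cmin,ss = (D/Vd)·f/(1−f), so D = Cmin,ss·Vd·(1−f)/f.
D = 22 × 40 × (1−f)/f ≈ 22 × 40 × 7.00000 ≈ 6160.00 mg.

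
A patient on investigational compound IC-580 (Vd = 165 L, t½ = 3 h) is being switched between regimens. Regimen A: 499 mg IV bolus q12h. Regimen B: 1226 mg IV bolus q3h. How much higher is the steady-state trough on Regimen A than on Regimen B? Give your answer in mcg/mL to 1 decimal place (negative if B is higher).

-7.2 mcg/mL

Regimen A: f = (1/2)^(12/3) ≈ 0.0625; Cmin,ss = (499/165)·f/(1−f) ≈ 0.202 mcg/mL.
Regimen B: f = (1/2)^(3/3) ≈ 0.5000; Cmin,ss = (1226/165)·f/(1−f) ≈ 7.430 mcg/mL.
Difference ≈ 0.202 − 7.430 ≈ -7.228 mcg/mL.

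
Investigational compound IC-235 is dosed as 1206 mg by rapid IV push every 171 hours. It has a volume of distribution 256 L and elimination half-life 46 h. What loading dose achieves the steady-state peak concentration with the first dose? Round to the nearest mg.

f = (1/2)^(171/46) ≈ 0.076025; accumulation ratio R = 1/(1−f) ≈ 1.08228.
Loading dose to hit Cmax,ss on first dose: D_load = D_maint·R ≈ 1206 × 1.08228 ≈ 1305.23 mg.

1305 mg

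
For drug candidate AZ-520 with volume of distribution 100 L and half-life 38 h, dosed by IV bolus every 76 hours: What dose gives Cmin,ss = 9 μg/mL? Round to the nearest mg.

2700 mg

τ/t½ = 76/38 ≈ 2, so f = (1/2)^(76/38) ≈ 0.250000.
Cmin,ss = (D/Vd)·f/(1−f), so D = Cmin,ss·Vd·(1−f)/f.
D = 9 × 100 × (1−f)/f ≈ 9 × 100 × 3.00000 ≈ 2700.00 mg.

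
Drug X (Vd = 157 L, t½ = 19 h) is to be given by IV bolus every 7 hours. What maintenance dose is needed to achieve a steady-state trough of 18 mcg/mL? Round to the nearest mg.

822 mg

τ/t½ = 7/19 ≈ 0.36842, so f = (1/2)^(7/19) ≈ 0.774630.
Cmin,ss = (D/Vd)·f/(1−f), so D = Cmin,ss·Vd·(1−f)/f.
D = 18 × 157 × (1−f)/f ≈ 18 × 157 × 0.29094 ≈ 822.20 mg.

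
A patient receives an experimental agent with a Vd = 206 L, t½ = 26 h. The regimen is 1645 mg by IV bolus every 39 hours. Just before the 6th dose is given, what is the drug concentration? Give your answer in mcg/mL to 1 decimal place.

f = (1/2)^(τ/t½) = (1/2)^(39/26) ≈ 0.3536.
C₀ = D/Vd = 1645/206 ≈ 7.985 mcg/mL.
Before the 6th dose, 5 doses have been given. Superposition: Cmin = C₀·(f + f² + … + f^5).
≈ 7.985 × (0.3536 + 0.1250 + 0.0442 + 0.0156 + 0.0055) ≈ 7.985 × 0.5439 ≈ 4.343 mcg/mL.

4.3 mcg/mL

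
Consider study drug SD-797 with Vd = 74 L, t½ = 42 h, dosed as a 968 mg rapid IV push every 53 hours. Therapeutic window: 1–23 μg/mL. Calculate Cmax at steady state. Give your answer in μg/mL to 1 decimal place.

22.4 μg/mL

k = ln2/t½ = ln2/42 ≈ 0.016504 h⁻¹; fraction remaining f = e^(−kτ) = e^(−0.016504×53) ≈ 0.4170.
Accumulation ratio R = 1/(1 − f) ≈ 1/0.5830 ≈ 1.7153.
Each bolus raises the concentration by D/Vd = 968/74 ≈ 13.081 μg/mL.
Steady-state peak Cmax,ss = C₀·R ≈ 13.081 × 1.7153 ≈ 22.438 μg/mL.
Peak 22.4 μg/mL vs MTC 23 μg/mL: below toxic threshold.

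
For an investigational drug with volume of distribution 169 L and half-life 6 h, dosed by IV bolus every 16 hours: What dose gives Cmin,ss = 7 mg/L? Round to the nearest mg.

6329 mg

τ/t½ = 16/6 ≈ 2.6667, so f = (1/2)^(16/6) ≈ 0.157490.
Cmin,ss = (D/Vd)·f/(1−f), so D = Cmin,ss·Vd·(1−f)/f.
D = 7 × 169 × (1−f)/f ≈ 7 × 169 × 5.34961 ≈ 6328.59 mg.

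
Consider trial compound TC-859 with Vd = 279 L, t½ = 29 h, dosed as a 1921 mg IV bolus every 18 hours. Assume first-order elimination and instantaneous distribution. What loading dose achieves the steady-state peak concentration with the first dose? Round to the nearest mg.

5494 mg

f = (1/2)^(18/29) ≈ 0.650360; accumulation ratio R = 1/(1−f) ≈ 2.86008.
Loading dose to hit Cmax,ss on first dose: D_load = D_maint·R ≈ 1921 × 2.86008 ≈ 5494.21 mg.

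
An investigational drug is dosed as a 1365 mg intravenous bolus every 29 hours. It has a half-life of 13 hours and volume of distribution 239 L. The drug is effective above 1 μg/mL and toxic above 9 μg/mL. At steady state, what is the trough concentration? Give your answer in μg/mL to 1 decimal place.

1.5 μg/mL

Over one 29-h interval, 29/13 ≈ 2.2308 half-lives elapse, leaving f ≈ 0.2130 of each dose.
Single-dose peak C₀ = D/Vd = 1365/239 ≈ 5.711 μg/mL.
Steady-state trough Cmin,ss = C₀·f/(1−f) ≈ 5.711 × 0.2130/0.7870 ≈ 1.546 μg/mL.
Trough 1.5 μg/mL vs MEC 1 μg/mL: adequate.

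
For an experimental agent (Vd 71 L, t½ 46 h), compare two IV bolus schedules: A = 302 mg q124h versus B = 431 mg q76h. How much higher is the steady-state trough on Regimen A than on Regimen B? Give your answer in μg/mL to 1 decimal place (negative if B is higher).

Regimen A: f = (1/2)^(124/46) ≈ 0.1544; Cmin,ss = (302/71)·f/(1−f) ≈ 0.777 μg/mL.
Regimen B: f = (1/2)^(76/46) ≈ 0.3182; Cmin,ss = (431/71)·f/(1−f) ≈ 2.833 μg/mL.
Difference ≈ 0.777 − 2.833 ≈ -2.056 μg/mL.

-2.1 μg/mL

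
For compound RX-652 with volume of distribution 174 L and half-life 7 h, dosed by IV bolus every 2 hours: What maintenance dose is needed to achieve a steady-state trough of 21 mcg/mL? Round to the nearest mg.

800 mg

τ/t½ = 2/7 ≈ 0.28571, so f = (1/2)^(2/7) ≈ 0.820335.
Cmin,ss = (D/Vd)·f/(1−f), so D = Cmin,ss·Vd·(1−f)/f.
D = 21 × 174 × (1−f)/f ≈ 21 × 174 × 0.21901 ≈ 800.26 mg.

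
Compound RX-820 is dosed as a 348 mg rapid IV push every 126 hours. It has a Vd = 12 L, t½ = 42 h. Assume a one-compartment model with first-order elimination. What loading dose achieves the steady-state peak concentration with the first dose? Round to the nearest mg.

f = (1/2)^(126/42) ≈ 0.125000; accumulation ratio R = 1/(1−f) ≈ 1.14286.
Loading dose to hit Cmax,ss on first dose: D_load = D_maint·R ≈ 348 × 1.14286 ≈ 397.72 mg.

398 mg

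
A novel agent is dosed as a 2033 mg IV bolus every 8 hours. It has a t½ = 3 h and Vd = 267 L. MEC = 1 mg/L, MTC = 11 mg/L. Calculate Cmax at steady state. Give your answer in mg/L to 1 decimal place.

k = ln2/t½ = ln2/3 ≈ 0.231049 h⁻¹; fraction remaining f = e^(−kτ) = e^(−0.231049×8) ≈ 0.1575.
At steady state, accumulation factor R = 1/(1 − e^(−kτ)) ≈ 1.1869.
Single-dose peak C₀ = D/Vd = 2033/267 ≈ 7.614 mg/L.
Steady-state peak Cmax,ss = C₀·R ≈ 7.614 × 1.1869 ≈ 9.037 mg/L.
Peak 9.0 mg/L vs MTC 11 mg/L: below toxic threshold.

9.0 mg/L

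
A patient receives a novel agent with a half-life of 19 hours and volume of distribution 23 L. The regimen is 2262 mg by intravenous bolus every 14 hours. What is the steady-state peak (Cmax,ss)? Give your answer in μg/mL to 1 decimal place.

245.9 μg/mL

k = ln2/t½ = ln2/19 ≈ 0.036481 h⁻¹; fraction remaining f = e^(−kτ) = e^(−0.036481×14) ≈ 0.6001.
Accumulation ratio R = 1/(1 − f) ≈ 1/0.3999 ≈ 2.5006.
Single-dose peak C₀ = D/Vd = 2262/23 ≈ 98.348 μg/mL.
Steady-state peak Cmax,ss = C₀·R ≈ 98.348 × 2.5006 ≈ 245.929 μg/mL.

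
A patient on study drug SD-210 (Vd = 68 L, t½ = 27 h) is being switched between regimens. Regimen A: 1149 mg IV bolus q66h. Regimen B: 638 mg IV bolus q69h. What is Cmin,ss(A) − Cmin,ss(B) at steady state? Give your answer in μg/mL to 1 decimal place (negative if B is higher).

Regimen A: f = (1/2)^(66/27) ≈ 0.1837; Cmin,ss = (1149/68)·f/(1−f) ≈ 3.803 μg/mL.
Regimen B: f = (1/2)^(69/27) ≈ 0.1701; Cmin,ss = (638/68)·f/(1−f) ≈ 1.923 μg/mL.
Difference ≈ 3.803 − 1.923 ≈ 1.880 μg/mL.

1.9 μg/mL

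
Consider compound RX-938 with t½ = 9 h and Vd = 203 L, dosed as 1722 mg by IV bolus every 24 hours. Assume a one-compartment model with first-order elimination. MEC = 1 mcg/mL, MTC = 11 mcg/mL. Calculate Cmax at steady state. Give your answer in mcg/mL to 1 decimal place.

10.1 mcg/mL

Over one 24-h interval, 24/9 ≈ 2.6667 half-lives elapse, leaving f ≈ 0.1575 of each dose.
Accumulation ratio R = 1/(1 − f) ≈ 1/0.8425 ≈ 1.1869.
Each bolus raises the concentration by D/Vd = 1722/203 ≈ 8.483 mcg/mL.
Steady-state peak Cmax,ss = C₀·R ≈ 8.483 × 1.1869 ≈ 10.068 mcg/mL.
Peak 10.1 mcg/mL vs MTC 11 mcg/mL: below toxic threshold.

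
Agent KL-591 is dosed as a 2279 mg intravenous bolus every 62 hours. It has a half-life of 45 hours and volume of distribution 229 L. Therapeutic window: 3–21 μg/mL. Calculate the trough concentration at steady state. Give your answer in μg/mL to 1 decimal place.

6.2 μg/mL

Over one 62-h interval, 62/45 ≈ 1.3778 half-lives elapse, leaving f ≈ 0.3848 of each dose.
Single-dose peak C₀ = D/Vd = 2279/229 ≈ 9.952 μg/mL.
Steady-state trough Cmin,ss = C₀·f/(1−f) ≈ 9.952 × 0.3848/0.6152 ≈ 6.225 μg/mL.
Trough 6.2 μg/mL vs MEC 3 μg/mL: adequate.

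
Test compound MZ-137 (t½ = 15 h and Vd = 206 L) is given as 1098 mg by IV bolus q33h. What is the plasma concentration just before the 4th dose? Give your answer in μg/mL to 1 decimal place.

f = (1/2)^(τ/t½) = (1/2)^(33/15) ≈ 0.2176.
C₀ = D/Vd = 1098/206 ≈ 5.330 μg/mL.
Before the 4th dose, 3 doses have been given. Superposition: Cmin = C₀·(f + f² + … + f^3).
≈ 5.330 × (0.2176 + 0.0473 + 0.0103) ≈ 5.330 × 0.2752 ≈ 1.467 μg/mL.

1.5 μg/mL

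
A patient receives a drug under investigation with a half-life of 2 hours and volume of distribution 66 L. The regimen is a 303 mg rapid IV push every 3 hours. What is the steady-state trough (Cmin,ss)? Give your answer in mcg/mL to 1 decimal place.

τ/t½ = 3/2 ≈ 1.5, so fraction remaining f = (1/2)^(3/2) ≈ 0.3536.
Each bolus raises the concentration by D/Vd = 303/66 ≈ 4.591 mcg/mL.
Steady-state trough Cmin,ss = C₀·f/(1−f) ≈ 4.591 × 0.3536/0.6464 ≈ 2.511 mcg/mL.

2.5 mcg/mL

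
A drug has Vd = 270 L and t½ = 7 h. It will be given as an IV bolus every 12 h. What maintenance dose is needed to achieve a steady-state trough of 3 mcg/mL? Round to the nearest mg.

1848 mg

τ/t½ = 12/7 ≈ 1.7143, so f = (1/2)^(12/7) ≈ 0.304753.
Cmin,ss = (D/Vd)·f/(1−f), so D = Cmin,ss·Vd·(1−f)/f.
D = 3 × 270 × (1−f)/f ≈ 3 × 270 × 2.28135 ≈ 1847.89 mg.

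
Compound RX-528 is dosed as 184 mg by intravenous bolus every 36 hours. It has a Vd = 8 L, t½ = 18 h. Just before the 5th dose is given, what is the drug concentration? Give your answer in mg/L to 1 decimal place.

7.6 mg/L

f = (1/2)^(τ/t½) = (1/2)^(36/18) ≈ 0.2500.
C₀ = D/Vd = 184/8 ≈ 23.000 mg/L.
Before the 5th dose, 4 doses have been given. Superposition: Cmin = C₀·(f + f² + … + f^4).
≈ 23.000 × (0.2500 + 0.0625 + 0.0156 + 0.0039) ≈ 23.000 × 0.3320 ≈ 7.636 mg/L.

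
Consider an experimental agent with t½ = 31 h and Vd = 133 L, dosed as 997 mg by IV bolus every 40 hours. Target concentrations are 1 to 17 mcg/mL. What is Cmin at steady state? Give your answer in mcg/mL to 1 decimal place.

5.2 mcg/mL

τ/t½ = 40/31 ≈ 1.2903, so fraction remaining f = (1/2)^(40/31) ≈ 0.4089.
Each bolus raises the concentration by D/Vd = 997/133 ≈ 7.496 mcg/mL.
Steady-state trough Cmin,ss = C₀·f/(1−f) ≈ 7.496 × 0.4089/0.5911 ≈ 5.185 mcg/mL.
Trough 5.2 mcg/mL vs MEC 1 mcg/mL: adequate.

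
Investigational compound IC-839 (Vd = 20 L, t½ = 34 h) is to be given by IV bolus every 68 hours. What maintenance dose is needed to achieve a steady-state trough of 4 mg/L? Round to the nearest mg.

240 mg

τ/t½ = 68/34 ≈ 2, so f = (1/2)^(68/34) ≈ 0.250000.
Cmin,ss = (D/Vd)·f/(1−f), so D = Cmin,ss·Vd·(1−f)/f.
D = 4 × 20 × (1−f)/f ≈ 4 × 20 × 3.00000 ≈ 240.00 mg.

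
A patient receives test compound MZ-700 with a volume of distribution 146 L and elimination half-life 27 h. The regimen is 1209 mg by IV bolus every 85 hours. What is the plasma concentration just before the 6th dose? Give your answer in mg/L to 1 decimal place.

1.1 mg/L

f = (1/2)^(τ/t½) = (1/2)^(85/27) ≈ 0.1128.
C₀ = D/Vd = 1209/146 ≈ 8.281 mg/L.
Before the 6th dose, 5 doses have been given. Superposition: Cmin = C₀·(f + f² + … + f^5).
≈ 8.281 × (0.1128 + 0.0127 + 0.0014 + 0.0002 + 0.0000) ≈ 8.281 × 0.1271 ≈ 1.053 mg/L.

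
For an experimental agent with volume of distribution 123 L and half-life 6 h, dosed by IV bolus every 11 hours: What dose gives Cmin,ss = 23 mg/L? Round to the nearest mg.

7252 mg

τ/t½ = 11/6 ≈ 1.8333, so f = (1/2)^(11/6) ≈ 0.280616.
Cmin,ss = (D/Vd)·f/(1−f), so D = Cmin,ss·Vd·(1−f)/f.
D = 23 × 123 × (1−f)/f ≈ 23 × 123 × 2.56359 ≈ 7252.40 mg.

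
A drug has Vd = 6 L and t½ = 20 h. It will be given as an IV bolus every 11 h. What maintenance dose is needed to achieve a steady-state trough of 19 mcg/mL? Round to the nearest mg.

τ/t½ = 11/20 ≈ 0.55, so f = (1/2)^(11/20) ≈ 0.683020.
Cmin,ss = (D/Vd)·f/(1−f), so D = Cmin,ss·Vd·(1−f)/f.
D = 19 × 6 × (1−f)/f ≈ 19 × 6 × 0.46409 ≈ 52.91 mg.

53 mg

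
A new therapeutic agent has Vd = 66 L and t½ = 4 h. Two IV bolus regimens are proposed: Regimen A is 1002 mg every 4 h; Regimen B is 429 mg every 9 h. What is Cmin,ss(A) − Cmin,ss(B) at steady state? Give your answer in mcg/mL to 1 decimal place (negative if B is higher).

Regimen A: f = (1/2)^(4/4) ≈ 0.5000; Cmin,ss = (1002/66)·f/(1−f) ≈ 15.182 mcg/mL.
Regimen B: f = (1/2)^(9/4) ≈ 0.2102; Cmin,ss = (429/66)·f/(1−f) ≈ 1.730 mcg/mL.
Difference ≈ 15.182 − 1.730 ≈ 13.452 mcg/mL.

13.5 mcg/mL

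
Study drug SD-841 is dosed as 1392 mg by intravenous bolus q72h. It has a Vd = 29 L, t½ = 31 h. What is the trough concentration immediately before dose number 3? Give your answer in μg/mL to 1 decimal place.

f = (1/2)^(τ/t½) = (1/2)^(72/31) ≈ 0.1999.
C₀ = D/Vd = 1392/29 ≈ 48.000 μg/mL.
Before the 3rd dose, 2 doses have been given. Superposition: Cmin = C₀·(f + f²).
≈ 48.000 × (0.1999 + 0.0400) ≈ 48.000 × 0.2399 ≈ 11.515 μg/mL.

11.5 μg/mL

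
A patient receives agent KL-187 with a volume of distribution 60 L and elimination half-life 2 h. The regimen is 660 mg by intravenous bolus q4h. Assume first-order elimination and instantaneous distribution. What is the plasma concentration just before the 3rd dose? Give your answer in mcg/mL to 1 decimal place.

f = (1/2)^(τ/t½) = (1/2)^(4/2) ≈ 0.2500.
C₀ = D/Vd = 660/60 ≈ 11.000 mcg/mL.
Before the 3rd dose, 2 doses have been given. Superposition: Cmin = C₀·(f + f²).
≈ 11.000 × (0.2500 + 0.0625) ≈ 11.000 × 0.3125 ≈ 3.438 mcg/mL.

3.4 mcg/mL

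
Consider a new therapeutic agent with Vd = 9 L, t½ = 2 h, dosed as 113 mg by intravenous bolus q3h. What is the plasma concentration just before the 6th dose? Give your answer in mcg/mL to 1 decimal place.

f = (1/2)^(τ/t½) = (1/2)^(3/2) ≈ 0.3536.
C₀ = D/Vd = 113/9 ≈ 12.556 mcg/mL.
Before the 6th dose, 5 doses have been given. Superposition: Cmin = C₀·(f + f² + … + f^5).
≈ 12.556 × (0.3536 + 0.1250 + 0.0442 + 0.0156 + 0.0055) ≈ 12.556 × 0.5439 ≈ 6.829 mcg/mL.

6.8 mcg/mL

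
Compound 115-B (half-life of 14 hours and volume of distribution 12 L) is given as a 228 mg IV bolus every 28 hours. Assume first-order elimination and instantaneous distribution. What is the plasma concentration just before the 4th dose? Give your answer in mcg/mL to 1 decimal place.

f = (1/2)^(τ/t½) = (1/2)^(28/14) ≈ 0.2500.
C₀ = D/Vd = 228/12 ≈ 19.000 mcg/mL.
Before the 4th dose, 3 doses have been given. Superposition: Cmin = C₀·(f + f² + … + f^3).
≈ 19.000 × (0.2500 + 0.0625 + 0.0156) ≈ 19.000 × 0.3281 ≈ 6.234 mcg/mL.

6.2 mcg/mL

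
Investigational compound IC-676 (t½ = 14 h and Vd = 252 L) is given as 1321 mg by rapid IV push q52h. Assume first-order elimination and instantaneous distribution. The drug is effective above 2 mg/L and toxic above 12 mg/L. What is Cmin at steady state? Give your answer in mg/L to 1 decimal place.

τ/t½ = 52/14 ≈ 3.7143, so fraction remaining f = (1/2)^(52/14) ≈ 0.0762.
Accumulation ratio R = 1/(1 − f) ≈ 1/0.9238 ≈ 1.0825.
Each bolus raises the concentration by D/Vd = 1321/252 ≈ 5.242 mg/L.
Steady-state peak Cmax,ss = C₀·R ≈ 5.242 × 1.0825 ≈ 5.674 mg/L.
One interval later, Cmin,ss = Cmax,ss·e^(−kτ) ≈ 5.674 × 0.0762 ≈ 0.432 mg/L.
Trough 0.4 mg/L vs MEC 2 mg/L: subtherapeutic.

0.4 mg/L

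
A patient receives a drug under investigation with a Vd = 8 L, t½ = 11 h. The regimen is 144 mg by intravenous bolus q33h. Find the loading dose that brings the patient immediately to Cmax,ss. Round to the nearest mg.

f = (1/2)^(33/11) ≈ 0.125000; accumulation ratio R = 1/(1−f) ≈ 1.14286.
Loading dose to hit Cmax,ss on first dose: D_load = D_maint·R ≈ 144 × 1.14286 ≈ 164.57 mg.

165 mg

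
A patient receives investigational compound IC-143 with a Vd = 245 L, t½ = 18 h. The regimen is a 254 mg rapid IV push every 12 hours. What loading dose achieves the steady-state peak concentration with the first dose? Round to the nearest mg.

686 mg

f = (1/2)^(12/18) ≈ 0.629961; accumulation ratio R = 1/(1−f) ≈ 2.70242.
Loading dose to hit Cmax,ss on first dose: D_load = D_maint·R ≈ 254 × 2.70242 ≈ 686.41 mg.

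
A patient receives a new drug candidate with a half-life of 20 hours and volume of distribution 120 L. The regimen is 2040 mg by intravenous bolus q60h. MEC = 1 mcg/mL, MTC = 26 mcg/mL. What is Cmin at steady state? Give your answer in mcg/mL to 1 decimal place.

The dosing interval is 3 half-lives, so f = 2^(−3) = 0.125.
Accumulation ratio R = 1/(1 − f) = 1/0.875 = 8/7.
Single-dose peak C₀ = D/Vd = 2040/120 = 17 mcg/mL.
Steady-state peak Cmax,ss = C₀·R = 17 × 8/7 ≈ 19.429 mcg/mL.
Steady-state trough Cmin,ss = Cmax,ss·f ≈ 19.429 × 0.125 ≈ 2.429 mcg/mL.
Trough 2.4 mcg/mL vs MEC 1 mcg/mL: adequate.

2.4 mcg/mL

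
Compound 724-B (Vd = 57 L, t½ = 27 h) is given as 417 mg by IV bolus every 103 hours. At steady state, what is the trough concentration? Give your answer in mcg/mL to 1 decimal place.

τ/t½ = 103/27 ≈ 3.8148, so fraction remaining f = (1/2)^(103/27) ≈ 0.0711.
Accumulation ratio R = 1/(1 − f) ≈ 1/0.9289 ≈ 1.0765.
Single-dose peak C₀ = D/Vd = 417/57 ≈ 7.316 mcg/mL.
Cmax,ss = C₀/(1 − f) ≈ 7.316/0.9289 ≈ 7.876 mcg/mL.
Steady-state trough Cmin,ss = Cmax,ss·f ≈ 7.876 × 0.0711 ≈ 0.560 mcg/mL.

0.6 mcg/mL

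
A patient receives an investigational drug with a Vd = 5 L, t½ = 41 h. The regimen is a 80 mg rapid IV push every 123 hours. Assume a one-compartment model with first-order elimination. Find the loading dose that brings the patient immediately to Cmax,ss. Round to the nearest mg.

91 mg

f = (1/2)^(123/41) ≈ 0.125000; accumulation ratio R = 1/(1−f) ≈ 1.14286.
Loading dose to hit Cmax,ss on first dose: D_load = D_maint·R ≈ 80 × 1.14286 ≈ 91.43 mg.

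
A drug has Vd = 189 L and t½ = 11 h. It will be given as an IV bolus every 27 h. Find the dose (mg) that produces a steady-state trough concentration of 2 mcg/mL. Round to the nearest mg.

τ/t½ = 27/11 ≈ 2.4545, so f = (1/2)^(27/11) ≈ 0.182435.
Cmin,ss = (D/Vd)·f/(1−f), so D = Cmin,ss·Vd·(1−f)/f.
D = 2 × 189 × (1−f)/f ≈ 2 × 189 × 4.48140 ≈ 1693.97 mg.

1694 mg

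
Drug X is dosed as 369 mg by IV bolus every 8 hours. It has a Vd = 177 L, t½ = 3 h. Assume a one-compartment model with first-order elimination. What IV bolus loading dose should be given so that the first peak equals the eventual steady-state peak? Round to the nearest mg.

438 mg

f = (1/2)^(8/3) ≈ 0.157490; accumulation ratio R = 1/(1−f) ≈ 1.18693.
Loading dose to hit Cmax,ss on first dose: D_load = D_maint·R ≈ 369 × 1.18693 ≈ 437.98 mg.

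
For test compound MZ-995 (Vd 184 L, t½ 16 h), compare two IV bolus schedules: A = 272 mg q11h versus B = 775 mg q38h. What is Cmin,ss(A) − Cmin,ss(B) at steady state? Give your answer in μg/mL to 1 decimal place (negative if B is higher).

1.4 μg/mL

Regimen A: f = (1/2)^(11/16) ≈ 0.6209; Cmin,ss = (272/184)·f/(1−f) ≈ 2.421 μg/mL.
Regimen B: f = (1/2)^(38/16) ≈ 0.1928; Cmin,ss = (775/184)·f/(1−f) ≈ 1.006 μg/mL.
Difference ≈ 2.421 − 1.006 ≈ 1.415 μg/mL.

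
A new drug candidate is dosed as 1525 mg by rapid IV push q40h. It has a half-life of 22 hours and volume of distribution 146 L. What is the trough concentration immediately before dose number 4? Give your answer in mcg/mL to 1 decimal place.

4.0 mcg/mL

f = (1/2)^(τ/t½) = (1/2)^(40/22) ≈ 0.2836.
C₀ = D/Vd = 1525/146 ≈ 10.445 mcg/mL.
Before the 4th dose, 3 doses have been given. Superposition: Cmin = C₀·(f + f² + … + f^3).
≈ 10.445 × (0.2836 + 0.0804 + 0.0228) ≈ 10.445 × 0.3868 ≈ 4.040 mcg/mL.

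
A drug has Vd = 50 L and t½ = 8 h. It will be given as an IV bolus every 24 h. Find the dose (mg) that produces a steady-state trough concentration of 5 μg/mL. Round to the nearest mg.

τ/t½ = 24/8 ≈ 3, so f = (1/2)^(24/8) ≈ 0.125000.
Cmin,ss = (D/Vd)·f/(1−f), so D = Cmin,ss·Vd·(1−f)/f.
D = 5 × 50 × (1−f)/f ≈ 5 × 50 × 7.00000 ≈ 1750.00 mg.

1750 mg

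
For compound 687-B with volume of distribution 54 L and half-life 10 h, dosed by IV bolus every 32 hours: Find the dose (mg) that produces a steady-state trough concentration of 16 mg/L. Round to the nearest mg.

τ/t½ = 32/10 ≈ 3.2, so f = (1/2)^(32/10) ≈ 0.108819.
Cmin,ss = (D/Vd)·f/(1−f), so D = Cmin,ss·Vd·(1−f)/f.
D = 16 × 54 × (1−f)/f ≈ 16 × 54 × 8.18957 ≈ 7075.79 mg.

7076 mg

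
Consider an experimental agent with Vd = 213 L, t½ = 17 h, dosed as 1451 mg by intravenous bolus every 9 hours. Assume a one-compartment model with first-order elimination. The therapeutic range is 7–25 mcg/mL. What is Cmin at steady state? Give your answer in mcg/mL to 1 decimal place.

k = ln2/t½ = ln2/17 ≈ 0.040773 h⁻¹; fraction remaining f = e^(−kτ) = e^(−0.040773×9) ≈ 0.6928.
Single-dose peak C₀ = D/Vd = 1451/213 ≈ 6.812 mcg/mL.
Steady-state trough Cmin,ss = C₀·f/(1−f) ≈ 6.812 × 0.6928/0.3072 ≈ 15.362 mcg/mL.
Trough 15.4 mcg/mL vs MEC 7 mcg/mL: adequate.

15.4 mcg/mL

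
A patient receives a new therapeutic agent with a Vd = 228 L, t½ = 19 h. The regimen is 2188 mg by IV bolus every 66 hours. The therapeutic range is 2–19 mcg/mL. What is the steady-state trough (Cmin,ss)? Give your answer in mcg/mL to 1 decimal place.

0.9 mcg/mL

k = ln2/t½ = ln2/19 ≈ 0.036481 h⁻¹; fraction remaining f = e^(−kτ) = e^(−0.036481×66) ≈ 0.0900.
At steady state, accumulation factor R = 1/(1 − e^(−kτ)) ≈ 1.0989.
Each bolus raises the concentration by D/Vd = 2188/228 ≈ 9.596 mcg/mL.
Cmax,ss = C₀/(1 − f) ≈ 9.596/0.9100 ≈ 10.545 mcg/mL.
One interval later, Cmin,ss = Cmax,ss·e^(−kτ) ≈ 10.545 × 0.0900 ≈ 0.949 mcg/mL.
Trough 0.9 mcg/mL vs MEC 2 mcg/mL: subtherapeutic.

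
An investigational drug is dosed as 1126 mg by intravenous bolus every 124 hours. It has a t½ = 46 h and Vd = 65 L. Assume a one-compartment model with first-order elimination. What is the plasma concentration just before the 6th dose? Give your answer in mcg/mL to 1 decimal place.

3.2 mcg/mL

f = (1/2)^(τ/t½) = (1/2)^(124/46) ≈ 0.1544.
C₀ = D/Vd = 1126/65 ≈ 17.323 mcg/mL.
Before the 6th dose, 5 doses have been given. Superposition: Cmin = C₀·(f + f² + … + f^5).
≈ 17.323 × (0.1544 + 0.0238 + 0.0037 + 0.0006 + 0.0001) ≈ 17.323 × 0.1826 ≈ 3.163 mcg/mL.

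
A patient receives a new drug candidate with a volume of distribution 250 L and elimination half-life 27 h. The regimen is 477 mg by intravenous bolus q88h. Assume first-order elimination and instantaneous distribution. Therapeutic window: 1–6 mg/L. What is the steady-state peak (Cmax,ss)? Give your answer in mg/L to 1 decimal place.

2.1 mg/L

τ/t½ = 88/27 ≈ 3.2593, so fraction remaining f = (1/2)^(88/27) ≈ 0.1044.
Accumulation ratio R = 1/(1 − f) ≈ 1/0.8956 ≈ 1.1166.
Each bolus raises the concentration by D/Vd = 477/250 ≈ 1.908 mg/L.
Steady-state peak Cmax,ss = C₀·R ≈ 1.908 × 1.1166 ≈ 2.130 mg/L.
Peak 2.1 mg/L vs MTC 6 mg/L: below toxic threshold.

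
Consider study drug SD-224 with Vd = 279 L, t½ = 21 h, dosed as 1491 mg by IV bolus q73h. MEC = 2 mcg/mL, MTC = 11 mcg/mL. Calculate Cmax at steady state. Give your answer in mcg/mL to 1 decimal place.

Over one 73-h interval, 73/21 ≈ 3.4762 half-lives elapse, leaving f ≈ 0.0899 of each dose.
At steady state, accumulation factor R = 1/(1 − e^(−kτ)) ≈ 1.0988.
Single-dose peak C₀ = D/Vd = 1491/279 ≈ 5.344 mcg/mL.
Steady-state peak Cmax,ss = C₀·R ≈ 5.344 × 1.0988 ≈ 5.872 mcg/mL.
Peak 5.9 mcg/mL vs MTC 11 mcg/mL: below toxic threshold.

5.9 mcg/mL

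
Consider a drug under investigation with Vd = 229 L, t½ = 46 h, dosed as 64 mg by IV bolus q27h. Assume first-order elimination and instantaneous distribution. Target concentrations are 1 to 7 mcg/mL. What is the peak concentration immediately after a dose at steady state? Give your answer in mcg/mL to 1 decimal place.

0.8 mcg/mL

Over one 27-h interval, 27/46 ≈ 0.58696 half-lives elapse, leaving f ≈ 0.6657 of each dose.
Accumulation ratio R = 1/(1 − f) ≈ 1/0.3343 ≈ 2.9913.
Each bolus raises the concentration by D/Vd = 64/229 ≈ 0.279 mcg/mL.
Cmax,ss = C₀/(1 − f) ≈ 0.279/0.3343 ≈ 0.835 mcg/mL.
Peak 0.8 mcg/mL vs MTC 7 mcg/mL: below toxic threshold.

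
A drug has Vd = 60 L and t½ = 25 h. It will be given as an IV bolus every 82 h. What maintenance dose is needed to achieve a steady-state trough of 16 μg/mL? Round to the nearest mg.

τ/t½ = 82/25 ≈ 3.28, so f = (1/2)^(82/25) ≈ 0.102949.
Cmin,ss = (D/Vd)·f/(1−f), so D = Cmin,ss·Vd·(1−f)/f.
D = 16 × 60 × (1−f)/f ≈ 16 × 60 × 8.71355 ≈ 8365.01 mg.

8365 mg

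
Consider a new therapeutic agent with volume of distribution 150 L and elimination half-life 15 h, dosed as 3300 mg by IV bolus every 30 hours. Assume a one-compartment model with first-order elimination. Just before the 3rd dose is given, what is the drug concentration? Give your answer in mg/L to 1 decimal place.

6.9 mg/L

f = (1/2)^(τ/t½) = (1/2)^(30/15) ≈ 0.2500.
C₀ = D/Vd = 3300/150 ≈ 22.000 mg/L.
Before the 3rd dose, 2 doses have been given. Superposition: Cmin = C₀·(f + f²).
≈ 22.000 × (0.2500 + 0.0625) ≈ 22.000 × 0.3125 ≈ 6.875 mg/L.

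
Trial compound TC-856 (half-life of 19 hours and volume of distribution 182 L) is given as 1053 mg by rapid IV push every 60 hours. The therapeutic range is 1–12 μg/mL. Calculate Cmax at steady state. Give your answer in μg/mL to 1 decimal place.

6.5 μg/mL

Over one 60-h interval, 60/19 ≈ 3.1579 half-lives elapse, leaving f ≈ 0.1120 of each dose.
At steady state, accumulation factor R = 1/(1 − e^(−kτ)) ≈ 1.1261.
Single-dose peak C₀ = D/Vd = 1053/182 ≈ 5.786 μg/mL.
Steady-state peak Cmax,ss = C₀·R ≈ 5.786 × 1.1261 ≈ 6.516 μg/mL.
Peak 6.5 μg/mL vs MTC 12 μg/mL: below toxic threshold.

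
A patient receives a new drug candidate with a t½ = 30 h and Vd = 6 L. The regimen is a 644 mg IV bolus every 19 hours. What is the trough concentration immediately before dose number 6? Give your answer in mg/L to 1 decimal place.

173.1 mg/L

f = (1/2)^(τ/t½) = (1/2)^(19/30) ≈ 0.6447.
C₀ = D/Vd = 644/6 ≈ 107.333 mg/L.
Before the 6th dose, 5 doses have been given. Superposition: Cmin = C₀·(f + f² + … + f^5).
≈ 107.333 × (0.6447 + 0.4156 + 0.2680 + 0.1728 + 0.1114) ≈ 107.333 × 1.6125 ≈ 173.074 mg/L.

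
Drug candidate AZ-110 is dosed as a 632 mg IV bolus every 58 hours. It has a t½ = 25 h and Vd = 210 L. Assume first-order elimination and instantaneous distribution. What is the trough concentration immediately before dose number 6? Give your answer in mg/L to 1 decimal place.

f = (1/2)^(τ/t½) = (1/2)^(58/25) ≈ 0.2003.
C₀ = D/Vd = 632/210 ≈ 3.010 mg/L.
Before the 6th dose, 5 doses have been given. Superposition: Cmin = C₀·(f + f² + … + f^5).
≈ 3.010 × (0.2003 + 0.0401 + 0.0080 + 0.0016 + 0.0003) ≈ 3.010 × 0.2503 ≈ 0.753 mg/L.

0.8 mg/L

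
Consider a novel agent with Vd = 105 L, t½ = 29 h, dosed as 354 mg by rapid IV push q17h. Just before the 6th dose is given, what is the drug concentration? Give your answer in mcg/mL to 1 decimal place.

f = (1/2)^(τ/t½) = (1/2)^(17/29) ≈ 0.6661.
C₀ = D/Vd = 354/105 ≈ 3.371 mcg/mL.
Before the 6th dose, 5 doses have been given. Superposition: Cmin = C₀·(f + f² + … + f^5).
≈ 3.371 × (0.6661 + 0.4437 + 0.2955 + 0.1969 + 0.1311) ≈ 3.371 × 1.7333 ≈ 5.843 mcg/mL.

5.8 mcg/mL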